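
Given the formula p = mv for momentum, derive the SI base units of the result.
Units of each symbol in p = mv:
  m (mass): kg
  v (velocity): m/s

Multiplying the contributions: [kg] · [m/s]
Adding exponents of each base unit: kg: 1, m: 1, s: -1
SI base units of momentum: kg·m/s

Answer: kg·m/s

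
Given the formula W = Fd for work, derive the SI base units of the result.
Units of each symbol in W = Fd:
  F (force): kg·m/s²
  d (displacement): m

Multiplying the contributions: [kg·m/s²] · [m]
Adding exponents of each base unit: kg: 1, m: 2, s: -2
SI base units of work: kg·m²/s²

Answer: kg·m²/s²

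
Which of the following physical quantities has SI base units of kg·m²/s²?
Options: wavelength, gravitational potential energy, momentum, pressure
Checking the SI base units of each option:
  wavelength (λ = v/f): m  ✗
  gravitational potential energy (U = -GMm/r): kg·m²/s²  ✓ matches
  momentum (p = mv): kg·m/s  ✗
  pressure (P = F/A): kg/(m·s²)  ✗

Only gravitational potential energy has units kg·m²/s².

Answer: gravitational potential energy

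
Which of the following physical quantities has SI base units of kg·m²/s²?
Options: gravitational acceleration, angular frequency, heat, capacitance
Checking the SI base units of each option:
  gravitational acceleration (g = GM/r²): m/s²  ✗
  angular frequency (ω = 2πf): 1/s  ✗
  heat (Q = mcΔT): kg·m²/s²  ✓ matches
  capacitance (C = Q/V): s⁴·A²/(kg·m²)  ✗

Only heat has units kg·m²/s².

Answer: heat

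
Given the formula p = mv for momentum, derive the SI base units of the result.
Units of each symbol in p = mv:
  m (mass): kg
  v (velocity): m/s

Multiplying the contributions: [kg] · [m/s]
Adding exponents of each base unit: kg: 1, m: 1, s: -1
SI base units of momentum: kg·m/s

Answer: kg·m/s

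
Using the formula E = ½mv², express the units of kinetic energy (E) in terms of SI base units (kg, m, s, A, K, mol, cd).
Units of each symbol in E = ½mv²:
  m (mass): kg
  v (speed): m/s  → to the power 2, contributes m²/s²
  The factor ½ is dimensionless.

Multiplying the contributions: [kg] · [m²/s²]
Adding exponents of each base unit: kg: 1, m: 2, s: -2
SI base units of kinetic energy: kg·m²/s²

Answer: kg·m²/s²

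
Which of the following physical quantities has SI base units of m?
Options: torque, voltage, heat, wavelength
Checking the SI base units of each option:
  torque (τ = Fr): kg·m²/s²  ✗
  voltage (V = IR): kg·m²/(s³·A)  ✗
  heat (Q = mcΔT): kg·m²/s²  ✗
  wavelength (λ = v/f): m  ✓ matches

Only wavelength has units m.

Answer: wavelength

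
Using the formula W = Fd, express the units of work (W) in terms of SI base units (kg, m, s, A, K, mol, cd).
Units of each symbol in W = Fd:
  F (force): kg·m/s²
  d (displacement): m

Multiplying the contributions: [kg·m/s²] · [m]
Adding exponents of each base unit: kg: 1, m: 2, s: -2
SI base units of work: kg·m²/s²

Answer: kg·m²/s²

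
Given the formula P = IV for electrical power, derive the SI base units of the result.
Units of each symbol in P = IV:
  I (current): A
  V (voltage, in volts): kg·m²/(s³·A)

Multiplying the contributions: [A] · [kg·m²/(s³·A)]
Adding exponents of each base unit: kg: 1, m: 2, s: -3
SI base units of electrical power: kg·m²/s³

Answer: kg·m²/s³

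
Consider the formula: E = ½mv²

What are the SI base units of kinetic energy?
Units of each symbol in E = ½mv²:
  m (mass): kg
  v (speed): m/s  → to the power 2, contributes m²/s²
  The factor ½ is dimensionless.

Multiplying the contributions: [kg] · [m²/s²]
Adding exponents of each base unit: kg: 1, m: 2, s: -2
SI base units of kinetic energy: kg·m²/s²

Answer: kg·m²/s²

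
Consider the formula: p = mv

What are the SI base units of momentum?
Units of each symbol in p = mv:
  m (mass): kg
  v (velocity): m/s

Multiplying the contributions: [kg] · [m/s]
Adding exponents of each base unit: kg: 1, m: 1, s: -1
SI base units of momentum: kg·m/s

Answer: kg·m/s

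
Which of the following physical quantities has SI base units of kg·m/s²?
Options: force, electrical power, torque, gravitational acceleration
Checking the SI base units of each option:
  force (F = ma): kg·m/s²  ✓ matches
  electrical power (P = IV): kg·m²/s³  ✗
  torque (τ = Fr): kg·m²/s²  ✗
  gravitational acceleration (g = GM/r²): m/s²  ✗

Only force has units kg·m/s².

Answer: force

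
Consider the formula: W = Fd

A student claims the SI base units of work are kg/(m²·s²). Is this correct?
Units of each symbol in W = Fd:
  F (force): kg·m/s²
  d (displacement): m

Multiplying the contributions: [kg·m/s²] · [m]
Adding exponents of each base unit: kg: 1, m: 2, s: -2
SI base units of work: kg·m²/s²

The claimed units kg/(m²·s²) (exponents kg: 1, m: -2, s: -2) do not match the derived units kg·m²/s² (exponents kg: 1, m: 2, s: -2), so the claim is incorrect.

Answer: No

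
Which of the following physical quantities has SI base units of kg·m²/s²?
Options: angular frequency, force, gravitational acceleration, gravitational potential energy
Checking the SI base units of each option:
  angular frequency (ω = 2πf): 1/s  ✗
  force (F = ma): kg·m/s²  ✗
  gravitational acceleration (g = GM/r²): m/s²  ✗
  gravitational potential energy (U = -GMm/r): kg·m²/s²  ✓ matches

Only gravitational potential energy has units kg·m²/s².

Answer: gravitational potential energy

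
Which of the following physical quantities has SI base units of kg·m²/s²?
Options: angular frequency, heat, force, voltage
Checking the SI base units of each option:
  angular frequency (ω = 2πf): 1/s  ✗
  heat (Q = mcΔT): kg·m²/s²  ✓ matches
  force (F = ma): kg·m/s²  ✗
  voltage (V = IR): kg·m²/(s³·A)  ✗

Only heat has units kg·m²/s².

Answer: heat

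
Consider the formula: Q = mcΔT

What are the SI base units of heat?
Units of each symbol in Q = mcΔT:
  m (mass): kg
  c (specific heat capacity, in J/(kg·K)): m²/(s²·K)
  ΔT (temperature change): K

Multiplying the contributions: [kg] · [m²/(s²·K)] · [K]
Adding exponents of each base unit: kg: 1, m: 2, s: -2
SI base units of heat: kg·m²/s²

Answer: kg·m²/s²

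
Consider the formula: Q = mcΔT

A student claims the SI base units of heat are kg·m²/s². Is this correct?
Units of each symbol in Q = mcΔT:
  m (mass): kg
  c (specific heat capacity, in J/(kg·K)): m²/(s²·K)
  ΔT (temperature change): K

Multiplying the contributions: [kg] · [m²/(s²·K)] · [K]
Adding exponents of each base unit: kg: 1, m: 2, s: -2
SI base units of heat: kg·m²/s²

The claimed units kg·m²/s² match the derived units, so the claim is correct.

Answer: Yes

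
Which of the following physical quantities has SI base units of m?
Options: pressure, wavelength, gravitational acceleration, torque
Checking the SI base units of each option:
  pressure (P = F/A): kg/(m·s²)  ✗
  wavelength (λ = v/f): m  ✓ matches
  gravitational acceleration (g = GM/r²): m/s²  ✗
  torque (τ = Fr): kg·m²/s²  ✗

Only wavelength has units m.

Answer: wavelength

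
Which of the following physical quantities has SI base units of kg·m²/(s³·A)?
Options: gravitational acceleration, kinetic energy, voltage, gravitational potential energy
Checking the SI base units of each option:
  gravitational acceleration (g = GM/r²): m/s²  ✗
  kinetic energy (E = ½mv²): kg·m²/s²  ✗
  voltage (V = IR): kg·m²/(s³·A)  ✓ matches
  gravitational potential energy (U = -GMm/r): kg·m²/s²  ✗

Only voltage has units kg·m²/(s³·A).

Answer: voltage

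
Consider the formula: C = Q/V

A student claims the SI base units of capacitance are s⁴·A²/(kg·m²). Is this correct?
Units of each symbol in C = Q/V:
  Q (charge, in coulombs): s·A
  V (voltage, in volts): kg·m²/(s³·A)  → in the denominator, contributes s³·A/(kg·m²)

Multiplying the contributions: [s·A] · [s³·A/(kg·m²)]
Adding exponents of each base unit: kg: -1, m: -2, s: 4, A: 2
SI base units of capacitance: s⁴·A²/(kg·m²)

The claimed units s⁴·A²/(kg·m²) match the derived units, so the claim is correct.

Answer: Yes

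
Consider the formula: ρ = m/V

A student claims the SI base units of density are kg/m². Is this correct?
Units of each symbol in ρ = m/V:
  m (mass): kg
  V (volume): m³  → in the denominator, contributes 1/m³

Multiplying the contributions: [kg] · [1/m³]
Adding exponents of each base unit: kg: 1, m: -3
SI base units of density: kg/m³

The claimed units kg/m² (exponents kg: 1, m: -2) do not match the derived units kg/m³ (exponents kg: 1, m: -3), so the claim is incorrect.

Answer: No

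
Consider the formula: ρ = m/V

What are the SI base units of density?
Units of each symbol in ρ = m/V:
  m (mass): kg
  V (volume): m³  → in the denominator, contributes 1/m³

Multiplying the contributions: [kg] · [1/m³]
Adding exponents of each base unit: kg: 1, m: -3
SI base units of density: kg/m³

Answer: kg/m³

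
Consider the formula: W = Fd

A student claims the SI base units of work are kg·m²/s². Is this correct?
Units of each symbol in W = Fd:
  F (force): kg·m/s²
  d (displacement): m

Multiplying the contributions: [kg·m/s²] · [m]
Adding exponents of each base unit: kg: 1, m: 2, s: -2
SI base units of work: kg·m²/s²

The claimed units kg·m²/s² match the derived units, so the claim is correct.

Answer: Yes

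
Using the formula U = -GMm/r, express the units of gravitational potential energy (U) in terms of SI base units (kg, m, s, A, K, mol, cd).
Units of each symbol in U = -GMm/r:
  G (gravitational constant): m³/(kg·s²)
  M (mass): kg
  m (mass): kg
  r (distance): m  → in the denominator, contributes 1/m
  The minus sign does not affect the units.

Multiplying the contributions: [m³/(kg·s²)] · [kg] · [kg] · [1/m]
Adding exponents of each base unit: kg: 1, m: 2, s: -2
SI base units of gravitational potential energy: kg·m²/s²

Answer: kg·m²/s²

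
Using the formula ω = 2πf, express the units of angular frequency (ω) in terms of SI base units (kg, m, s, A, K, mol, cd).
Units of each symbol in ω = 2πf:
  f (frequency): 1/s
  The factor 2π is dimensionless.

Multiplying the contributions: [1/s]
Adding exponents of each base unit: s: -1
SI base units of angular frequency: 1/s

Answer: 1/s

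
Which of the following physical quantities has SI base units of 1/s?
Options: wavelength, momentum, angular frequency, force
Checking the SI base units of each option:
  wavelength (λ = v/f): m  ✗
  momentum (p = mv): kg·m/s  ✗
  angular frequency (ω = 2πf): 1/s  ✓ matches
  force (F = ma): kg·m/s²  ✗

Only angular frequency has units 1/s.

Answer: angular frequency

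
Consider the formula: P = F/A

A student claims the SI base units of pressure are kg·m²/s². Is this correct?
Units of each symbol in P = F/A:
  F (force): kg·m/s²
  A (area): m²  → in the denominator, contributes 1/m²

Multiplying the contributions: [kg·m/s²] · [1/m²]
Adding exponents of each base unit: kg: 1, m: -1, s: -2
SI base units of pressure: kg/(m·s²)

The claimed units kg·m²/s² (exponents kg: 1, m: 2, s: -2) do not match the derived units kg/(m·s²) (exponents kg: 1, m: -1, s: -2), so the claim is incorrect.

Answer: No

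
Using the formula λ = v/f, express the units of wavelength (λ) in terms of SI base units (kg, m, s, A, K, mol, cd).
Units of each symbol in λ = v/f:
  v (wave speed): m/s
  f (frequency): 1/s  → in the denominator, contributes s

Multiplying the contributions: [m/s] · [s]
Adding exponents of each base unit: m: 1
SI base units of wavelength: m

Answer: m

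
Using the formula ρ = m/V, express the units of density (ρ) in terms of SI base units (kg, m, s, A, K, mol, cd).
Units of each symbol in ρ = m/V:
  m (mass): kg
  V (volume): m³  → in the denominator, contributes 1/m³

Multiplying the contributions: [kg] · [1/m³]
Adding exponents of each base unit: kg: 1, m: -3
SI base units of density: kg/m³

Answer: kg/m³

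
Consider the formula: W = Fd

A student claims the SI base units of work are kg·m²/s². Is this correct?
Units of each symbol in W = Fd:
  F (force): kg·m/s²
  d (displacement): m

Multiplying the contributions: [kg·m/s²] · [m]
Adding exponents of each base unit: kg: 1, m: 2, s: -2
SI base units of work: kg·m²/s²

The claimed units kg·m²/s² match the derived units, so the claim is correct.

Answer: Yes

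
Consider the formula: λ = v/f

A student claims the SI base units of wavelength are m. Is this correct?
Units of each symbol in λ = v/f:
  v (wave speed): m/s
  f (frequency): 1/s  → in the denominator, contributes s

Multiplying the contributions: [m/s] · [s]
Adding exponents of each base unit: m: 1
SI base units of wavelength: m

The claimed units m match the derived units, so the claim is correct.

Answer: Yes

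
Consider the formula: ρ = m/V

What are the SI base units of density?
Units of each symbol in ρ = m/V:
  m (mass): kg
  V (volume): m³  → in the denominator, contributes 1/m³

Multiplying the contributions: [kg] · [1/m³]
Adding exponents of each base unit: kg: 1, m: -3
SI base units of density: kg/m³

Answer: kg/m³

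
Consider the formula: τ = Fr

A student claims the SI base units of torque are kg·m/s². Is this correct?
Units of each symbol in τ = Fr:
  F (force): kg·m/s²
  r (lever arm): m

Multiplying the contributions: [kg·m/s²] · [m]
Adding exponents of each base unit: kg: 1, m: 2, s: -2
SI base units of torque: kg·m²/s²

The claimed units kg·m/s² (exponents kg: 1, m: 1, s: -2) do not match the derived units kg·m²/s² (exponents kg: 1, m: 2, s: -2), so the claim is incorrect.

Answer: No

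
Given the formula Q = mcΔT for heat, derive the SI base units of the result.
Units of each symbol in Q = mcΔT:
  m (mass): kg
  c (specific heat capacity, in J/(kg·K)): m²/(s²·K)
  ΔT (temperature change): K

Multiplying the contributions: [kg] · [m²/(s²·K)] · [K]
Adding exponents of each base unit: kg: 1, m: 2, s: -2
SI base units of heat: kg·m²/s²

Answer: kg·m²/s²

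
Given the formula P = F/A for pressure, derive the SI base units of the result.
Units of each symbol in P = F/A:
  F (force): kg·m/s²
  A (area): m²  → in the denominator, contributes 1/m²

Multiplying the contributions: [kg·m/s²] · [1/m²]
Adding exponents of each base unit: kg: 1, m: -1, s: -2
SI base units of pressure: kg/(m·s²)

Answer: kg/(m·s²)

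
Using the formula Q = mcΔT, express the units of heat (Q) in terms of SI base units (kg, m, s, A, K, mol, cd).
Units of each symbol in Q = mcΔT:
  m (mass): kg
  c (specific heat capacity, in J/(kg·K)): m²/(s²·K)
  ΔT (temperature change): K

Multiplying the contributions: [kg] · [m²/(s²·K)] · [K]
Adding exponents of each base unit: kg: 1, m: 2, s: -2
SI base units of heat: kg·m²/s²

Answer: kg·m²/s²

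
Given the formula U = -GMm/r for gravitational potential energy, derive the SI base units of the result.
Units of each symbol in U = -GMm/r:
  G (gravitational constant): m³/(kg·s²)
  M (mass): kg
  m (mass): kg
  r (distance): m  → in the denominator, contributes 1/m
  The minus sign does not affect the units.

Multiplying the contributions: [m³/(kg·s²)] · [kg] · [kg] · [1/m]
Adding exponents of each base unit: kg: 1, m: 2, s: -2
SI base units of gravitational potential energy: kg·m²/s²

Answer: kg·m²/s²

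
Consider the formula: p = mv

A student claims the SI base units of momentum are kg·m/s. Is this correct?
Units of each symbol in p = mv:
  m (mass): kg
  v (velocity): m/s

Multiplying the contributions: [kg] · [m/s]
Adding exponents of each base unit: kg: 1, m: 1, s: -1
SI base units of momentum: kg·m/s

The claimed units kg·m/s match the derived units, so the claim is correct.

Answer: Yes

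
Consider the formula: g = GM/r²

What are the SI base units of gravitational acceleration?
Units of each symbol in g = GM/r²:
  G (gravitational constant): m³/(kg·s²)
  M (mass): kg
  r (distance): m  → to the power 2 in the denominator, contributes 1/m²

Multiplying the contributions: [m³/(kg·s²)] · [kg] · [1/m²]
Adding exponents of each base unit: m: 1, s: -2
SI base units of gravitational acceleration: m/s²

Answer: m/s²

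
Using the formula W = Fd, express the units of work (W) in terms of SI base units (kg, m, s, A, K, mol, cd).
Units of each symbol in W = Fd:
  F (force): kg·m/s²
  d (displacement): m

Multiplying the contributions: [kg·m/s²] · [m]
Adding exponents of each base unit: kg: 1, m: 2, s: -2
SI base units of work: kg·m²/s²

Answer: kg·m²/s²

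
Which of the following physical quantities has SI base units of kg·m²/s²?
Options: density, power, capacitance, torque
Checking the SI base units of each option:
  density (ρ = m/V): kg/m³  ✗
  power (P = W/t): kg·m²/s³  ✗
  capacitance (C = Q/V): s⁴·A²/(kg·m²)  ✗
  torque (τ = Fr): kg·m²/s²  ✓ matches

Only torque has units kg·m²/s².

Answer: torque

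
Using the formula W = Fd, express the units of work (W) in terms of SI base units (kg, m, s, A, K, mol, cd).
Units of each symbol in W = Fd:
  F (force): kg·m/s²
  d (displacement): m

Multiplying the contributions: [kg·m/s²] · [m]
Adding exponents of each base unit: kg: 1, m: 2, s: -2
SI base units of work: kg·m²/s²

Answer: kg·m²/s²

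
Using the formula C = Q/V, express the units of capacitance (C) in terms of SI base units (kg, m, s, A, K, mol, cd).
Units of each symbol in C = Q/V:
  Q (charge, in coulombs): s·A
  V (voltage, in volts): kg·m²/(s³·A)  → in the denominator, contributes s³·A/(kg·m²)

Multiplying the contributions: [s·A] · [s³·A/(kg·m²)]
Adding exponents of each base unit: kg: -1, m: -2, s: 4, A: 2
SI base units of capacitance: s⁴·A²/(kg·m²)

Answer: s⁴·A²/(kg·m²)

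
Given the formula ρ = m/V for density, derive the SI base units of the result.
Units of each symbol in ρ = m/V:
  m (mass): kg
  V (volume): m³  → in the denominator, contributes 1/m³

Multiplying the contributions: [kg] · [1/m³]
Adding exponents of each base unit: kg: 1, m: -3
SI base units of density: kg/m³

Answer: kg/m³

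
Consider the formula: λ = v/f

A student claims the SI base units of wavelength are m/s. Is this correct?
Units of each symbol in λ = v/f:
  v (wave speed): m/s
  f (frequency): 1/s  → in the denominator, contributes s

Multiplying the contributions: [m/s] · [s]
Adding exponents of each base unit: m: 1
SI base units of wavelength: m

The claimed units m/s (exponents m: 1, s: -1) do not match the derived units m (exponents m: 1), so the claim is incorrect.

Answer: No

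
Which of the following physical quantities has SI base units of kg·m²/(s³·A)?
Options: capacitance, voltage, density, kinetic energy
Checking the SI base units of each option:
  capacitance (C = Q/V): s⁴·A²/(kg·m²)  ✗
  voltage (V = IR): kg·m²/(s³·A)  ✓ matches
  density (ρ = m/V): kg/m³  ✗
  kinetic energy (E = ½mv²): kg·m²/s²  ✗

Only voltage has units kg·m²/(s³·A).

Answer: voltage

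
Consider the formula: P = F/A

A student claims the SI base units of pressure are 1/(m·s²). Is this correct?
Units of each symbol in P = F/A:
  F (force): kg·m/s²
  A (area): m²  → in the denominator, contributes 1/m²

Multiplying the contributions: [kg·m/s²] · [1/m²]
Adding exponents of each base unit: kg: 1, m: -1, s: -2
SI base units of pressure: kg/(m·s²)

The claimed units 1/(m·s²) (exponents m: -1, s: -2) do not match the derived units kg/(m·s²) (exponents kg: 1, m: -1, s: -2), so the claim is incorrect.

Answer: No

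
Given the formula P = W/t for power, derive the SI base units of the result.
Units of each symbol in P = W/t:
  W (work): kg·m²/s²
  t (time): s  → in the denominator, contributes 1/s

Multiplying the contributions: [kg·m²/s²] · [1/s]
Adding exponents of each base unit: kg: 1, m: 2, s: -3
SI base units of power: kg·m²/s³

Answer: kg·m²/s³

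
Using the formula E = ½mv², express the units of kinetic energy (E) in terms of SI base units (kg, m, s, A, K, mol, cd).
Units of each symbol in E = ½mv²:
  m (mass): kg
  v (speed): m/s  → to the power 2, contributes m²/s²
  The factor ½ is dimensionless.

Multiplying the contributions: [kg] · [m²/s²]
Adding exponents of each base unit: kg: 1, m: 2, s: -2
SI base units of kinetic energy: kg·m²/s²

Answer: kg·m²/s²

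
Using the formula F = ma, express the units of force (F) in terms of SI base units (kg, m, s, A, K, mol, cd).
Units of each symbol in F = ma:
  m (mass): kg
  a (acceleration): m/s²

Multiplying the contributions: [kg] · [m/s²]
Adding exponents of each base unit: kg: 1, m: 1, s: -2
SI base units of force: kg·m/s²

Answer: kg·m/s²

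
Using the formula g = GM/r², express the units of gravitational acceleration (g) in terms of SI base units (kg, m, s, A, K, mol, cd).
Units of each symbol in g = GM/r²:
  G (gravitational constant): m³/(kg·s²)
  M (mass): kg
  r (distance): m  → to the power 2 in the denominator, contributes 1/m²

Multiplying the contributions: [m³/(kg·s²)] · [kg] · [1/m²]
Adding exponents of each base unit: m: 1, s: -2
SI base units of gravitational acceleration: m/s²

Answer: m/s²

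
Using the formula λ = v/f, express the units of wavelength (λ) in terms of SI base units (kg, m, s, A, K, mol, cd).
Units of each symbol in λ = v/f:
  v (wave speed): m/s
  f (frequency): 1/s  → in the denominator, contributes s

Multiplying the contributions: [m/s] · [s]
Adding exponents of each base unit: m: 1
SI base units of wavelength: m

Answer: m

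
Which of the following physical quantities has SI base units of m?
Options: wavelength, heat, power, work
Checking the SI base units of each option:
  wavelength (λ = v/f): m  ✓ matches
  heat (Q = mcΔT): kg·m²/s²  ✗
  power (P = W/t): kg·m²/s³  ✗
  work (W = Fd): kg·m²/s²  ✗

Only wavelength has units m.

Answer: wavelength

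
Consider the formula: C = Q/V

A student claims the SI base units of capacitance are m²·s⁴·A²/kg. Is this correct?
Units of each symbol in C = Q/V:
  Q (charge, in coulombs): s·A
  V (voltage, in volts): kg·m²/(s³·A)  → in the denominator, contributes s³·A/(kg·m²)

Multiplying the contributions: [s·A] · [s³·A/(kg·m²)]
Adding exponents of each base unit: kg: -1, m: -2, s: 4, A: 2
SI base units of capacitance: s⁴·A²/(kg·m²)

The claimed units m²·s⁴·A²/kg (exponents kg: -1, m: 2, s: 4, A: 2) do not match the derived units s⁴·A²/(kg·m²) (exponents kg: -1, m: -2, s: 4, A: 2), so the claim is incorrect.

Answer: No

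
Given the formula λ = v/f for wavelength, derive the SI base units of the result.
Units of each symbol in λ = v/f:
  v (wave speed): m/s
  f (frequency): 1/s  → in the denominator, contributes s

Multiplying the contributions: [m/s] · [s]
Adding exponents of each base unit: m: 1
SI base units of wavelength: m

Answer: m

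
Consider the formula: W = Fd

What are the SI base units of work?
Units of each symbol in W = Fd:
  F (force): kg·m/s²
  d (displacement): m

Multiplying the contributions: [kg·m/s²] · [m]
Adding exponents of each base unit: kg: 1, m: 2, s: -2
SI base units of work: kg·m²/s²

Answer: kg·m²/s²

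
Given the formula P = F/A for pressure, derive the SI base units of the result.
Units of each symbol in P = F/A:
  F (force): kg·m/s²
  A (area): m²  → in the denominator, contributes 1/m²

Multiplying the contributions: [kg·m/s²] · [1/m²]
Adding exponents of each base unit: kg: 1, m: -1, s: -2
SI base units of pressure: kg/(m·s²)

Answer: kg/(m·s²)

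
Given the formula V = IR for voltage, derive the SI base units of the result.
Units of each symbol in V = IR:
  I (current): A
  R (resistance, in ohms): kg·m²/(s³·A²)

Multiplying the contributions: [A] · [kg·m²/(s³·A²)]
Adding exponents of each base unit: kg: 1, m: 2, s: -3, A: -1
SI base units of voltage: kg·m²/(s³·A)

Answer: kg·m²/(s³·A)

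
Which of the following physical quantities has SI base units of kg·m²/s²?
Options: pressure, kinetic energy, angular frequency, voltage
Checking the SI base units of each option:
  pressure (P = F/A): kg/(m·s²)  ✗
  kinetic energy (E = ½mv²): kg·m²/s²  ✓ matches
  angular frequency (ω = 2πf): 1/s  ✗
  voltage (V = IR): kg·m²/(s³·A)  ✗

Only kinetic energy has units kg·m²/s².

Answer: kinetic energy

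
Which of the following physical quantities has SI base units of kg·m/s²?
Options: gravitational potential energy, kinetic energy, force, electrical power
Checking the SI base units of each option:
  gravitational potential energy (U = -GMm/r): kg·m²/s²  ✗
  kinetic energy (E = ½mv²): kg·m²/s²  ✗
  force (F = ma): kg·m/s²  ✓ matches
  electrical power (P = IV): kg·m²/s³  ✗

Only force has units kg·m/s².

Answer: force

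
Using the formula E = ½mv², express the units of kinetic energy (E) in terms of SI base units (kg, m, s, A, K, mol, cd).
Units of each symbol in E = ½mv²:
  m (mass): kg
  v (speed): m/s  → to the power 2, contributes m²/s²
  The factor ½ is dimensionless.

Multiplying the contributions: [kg] · [m²/s²]
Adding exponents of each base unit: kg: 1, m: 2, s: -2
SI base units of kinetic energy: kg·m²/s²

Answer: kg·m²/s²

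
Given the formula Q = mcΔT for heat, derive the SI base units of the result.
Units of each symbol in Q = mcΔT:
  m (mass): kg
  c (specific heat capacity, in J/(kg·K)): m²/(s²·K)
  ΔT (temperature change): K

Multiplying the contributions: [kg] · [m²/(s²·K)] · [K]
Adding exponents of each base unit: kg: 1, m: 2, s: -2
SI base units of heat: kg·m²/s²

Answer: kg·m²/s²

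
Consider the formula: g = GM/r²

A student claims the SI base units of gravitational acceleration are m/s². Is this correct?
Units of each symbol in g = GM/r²:
  G (gravitational constant): m³/(kg·s²)
  M (mass): kg
  r (distance): m  → to the power 2 in the denominator, contributes 1/m²

Multiplying the contributions: [m³/(kg·s²)] · [kg] · [1/m²]
Adding exponents of each base unit: m: 1, s: -2
SI base units of gravitational acceleration: m/s²

The claimed units m/s² match the derived units, so the claim is correct.

Answer: Yes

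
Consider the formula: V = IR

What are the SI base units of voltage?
Units of each symbol in V = IR:
  I (current): A
  R (resistance, in ohms): kg·m²/(s³·A²)

Multiplying the contributions: [A] · [kg·m²/(s³·A²)]
Adding exponents of each base unit: kg: 1, m: 2, s: -3, A: -1
SI base units of voltage: kg·m²/(s³·A)

Answer: kg·m²/(s³·A)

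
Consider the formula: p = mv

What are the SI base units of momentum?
Units of each symbol in p = mv:
  m (mass): kg
  v (velocity): m/s

Multiplying the contributions: [kg] · [m/s]
Adding exponents of each base unit: kg: 1, m: 1, s: -1
SI base units of momentum: kg·m/s

Answer: kg·m/s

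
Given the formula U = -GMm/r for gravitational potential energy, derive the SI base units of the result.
Units of each symbol in U = -GMm/r:
  G (gravitational constant): m³/(kg·s²)
  M (mass): kg
  m (mass): kg
  r (distance): m  → in the denominator, contributes 1/m
  The minus sign does not affect the units.

Multiplying the contributions: [m³/(kg·s²)] · [kg] · [kg] · [1/m]
Adding exponents of each base unit: kg: 1, m: 2, s: -2
SI base units of gravitational potential energy: kg·m²/s²

Answer: kg·m²/s²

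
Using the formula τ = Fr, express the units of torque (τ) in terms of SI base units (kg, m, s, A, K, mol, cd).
Units of each symbol in τ = Fr:
  F (force): kg·m/s²
  r (lever arm): m

Multiplying the contributions: [kg·m/s²] · [m]
Adding exponents of each base unit: kg: 1, m: 2, s: -2
SI base units of torque: kg·m²/s²

Answer: kg·m²/s²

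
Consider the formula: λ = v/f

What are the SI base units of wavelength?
Units of each symbol in λ = v/f:
  v (wave speed): m/s
  f (frequency): 1/s  → in the denominator, contributes s

Multiplying the contributions: [m/s] · [s]
Adding exponents of each base unit: m: 1
SI base units of wavelength: m

Answer: m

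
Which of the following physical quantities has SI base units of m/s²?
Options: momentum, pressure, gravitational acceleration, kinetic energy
Checking the SI base units of each option:
  momentum (p = mv): kg·m/s  ✗
  pressure (P = F/A): kg/(m·s²)  ✗
  gravitational acceleration (g = GM/r²): m/s²  ✓ matches
  kinetic energy (E = ½mv²): kg·m²/s²  ✗

Only gravitational acceleration has units m/s².

Answer: gravitational acceleration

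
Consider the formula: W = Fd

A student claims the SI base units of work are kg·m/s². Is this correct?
Units of each symbol in W = Fd:
  F (force): kg·m/s²
  d (displacement): m

Multiplying the contributions: [kg·m/s²] · [m]
Adding exponents of each base unit: kg: 1, m: 2, s: -2
SI base units of work: kg·m²/s²

The claimed units kg·m/s² (exponents kg: 1, m: 1, s: -2) do not match the derived units kg·m²/s² (exponents kg: 1, m: 2, s: -2), so the claim is incorrect.

Answer: No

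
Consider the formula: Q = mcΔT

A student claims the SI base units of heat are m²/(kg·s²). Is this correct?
Units of each symbol in Q = mcΔT:
  m (mass): kg
  c (specific heat capacity, in J/(kg·K)): m²/(s²·K)
  ΔT (temperature change): K

Multiplying the contributions: [kg] · [m²/(s²·K)] · [K]
Adding exponents of each base unit: kg: 1, m: 2, s: -2
SI base units of heat: kg·m²/s²

The claimed units m²/(kg·s²) (exponents kg: -1, m: 2, s: -2) do not match the derived units kg·m²/s² (exponents kg: 1, m: 2, s: -2), so the claim is incorrect.

Answer: No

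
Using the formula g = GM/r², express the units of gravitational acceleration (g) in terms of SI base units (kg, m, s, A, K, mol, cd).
Units of each symbol in g = GM/r²:
  G (gravitational constant): m³/(kg·s²)
  M (mass): kg
  r (distance): m  → to the power 2 in the denominator, contributes 1/m²

Multiplying the contributions: [m³/(kg·s²)] · [kg] · [1/m²]
Adding exponents of each base unit: m: 1, s: -2
SI base units of gravitational acceleration: m/s²

Answer: m/s²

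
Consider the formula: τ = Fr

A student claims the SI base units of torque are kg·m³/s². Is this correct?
Units of each symbol in τ = Fr:
  F (force): kg·m/s²
  r (lever arm): m

Multiplying the contributions: [kg·m/s²] · [m]
Adding exponents of each base unit: kg: 1, m: 2, s: -2
SI base units of torque: kg·m²/s²

The claimed units kg·m³/s² (exponents kg: 1, m: 3, s: -2) do not match the derived units kg·m²/s² (exponents kg: 1, m: 2, s: -2), so the claim is incorrect.

Answer: No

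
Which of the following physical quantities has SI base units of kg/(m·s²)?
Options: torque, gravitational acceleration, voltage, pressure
Checking the SI base units of each option:
  torque (τ = Fr): kg·m²/s²  ✗
  gravitational acceleration (g = GM/r²): m/s²  ✗
  voltage (V = IR): kg·m²/(s³·A)  ✗
  pressure (P = F/A): kg/(m·s²)  ✓ matches

Only pressure has units kg/(m·s²).

Answer: pressure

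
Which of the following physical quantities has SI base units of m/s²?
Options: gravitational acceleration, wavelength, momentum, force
Checking the SI base units of each option:
  gravitational acceleration (g = GM/r²): m/s²  ✓ matches
  wavelength (λ = v/f): m  ✗
  momentum (p = mv): kg·m/s  ✗
  force (F = ma): kg·m/s²  ✗

Only gravitational acceleration has units m/s².

Answer: gravitational acceleration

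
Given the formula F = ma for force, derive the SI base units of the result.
Units of each symbol in F = ma:
  m (mass): kg
  a (acceleration): m/s²

Multiplying the contributions: [kg] · [m/s²]
Adding exponents of each base unit: kg: 1, m: 1, s: -2
SI base units of force: kg·m/s²

Answer: kg·m/s²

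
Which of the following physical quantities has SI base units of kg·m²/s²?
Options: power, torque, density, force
Checking the SI base units of each option:
  power (P = W/t): kg·m²/s³  ✗
  torque (τ = Fr): kg·m²/s²  ✓ matches
  density (ρ = m/V): kg/m³  ✗
  force (F = ma): kg·m/s²  ✗

Only torque has units kg·m²/s².

Answer: torque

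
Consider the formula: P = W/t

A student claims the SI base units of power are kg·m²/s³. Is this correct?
Units of each symbol in P = W/t:
  W (work): kg·m²/s²
  t (time): s  → in the denominator, contributes 1/s

Multiplying the contributions: [kg·m²/s²] · [1/s]
Adding exponents of each base unit: kg: 1, m: 2, s: -3
SI base units of power: kg·m²/s³

The claimed units kg·m²/s³ match the derived units, so the claim is correct.

Answer: Yes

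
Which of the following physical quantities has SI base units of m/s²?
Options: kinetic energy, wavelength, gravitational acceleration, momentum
Checking the SI base units of each option:
  kinetic energy (E = ½mv²): kg·m²/s²  ✗
  wavelength (λ = v/f): m  ✗
  gravitational acceleration (g = GM/r²): m/s²  ✓ matches
  momentum (p = mv): kg·m/s  ✗

Only gravitational acceleration has units m/s².

Answer: gravitational acceleration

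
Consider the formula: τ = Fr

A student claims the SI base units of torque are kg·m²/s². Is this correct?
Units of each symbol in τ = Fr:
  F (force): kg·m/s²
  r (lever arm): m

Multiplying the contributions: [kg·m/s²] · [m]
Adding exponents of each base unit: kg: 1, m: 2, s: -2
SI base units of torque: kg·m²/s²

The claimed units kg·m²/s² match the derived units, so the claim is correct.

Answer: Yes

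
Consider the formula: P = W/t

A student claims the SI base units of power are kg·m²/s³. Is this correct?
Units of each symbol in P = W/t:
  W (work): kg·m²/s²
  t (time): s  → in the denominator, contributes 1/s

Multiplying the contributions: [kg·m²/s²] · [1/s]
Adding exponents of each base unit: kg: 1, m: 2, s: -3
SI base units of power: kg·m²/s³

The claimed units kg·m²/s³ match the derived units, so the claim is correct.

Answer: Yes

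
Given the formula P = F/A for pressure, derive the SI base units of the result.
Units of each symbol in P = F/A:
  F (force): kg·m/s²
  A (area): m²  → in the denominator, contributes 1/m²

Multiplying the contributions: [kg·m/s²] · [1/m²]
Adding exponents of each base unit: kg: 1, m: -1, s: -2
SI base units of pressure: kg/(m·s²)

Answer: kg/(m·s²)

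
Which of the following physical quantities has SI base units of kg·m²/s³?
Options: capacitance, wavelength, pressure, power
Checking the SI base units of each option:
  capacitance (C = Q/V): s⁴·A²/(kg·m²)  ✗
  wavelength (λ = v/f): m  ✗
  pressure (P = F/A): kg/(m·s²)  ✗
  power (P = W/t): kg·m²/s³  ✓ matches

Only power has units kg·m²/s³.

Answer: power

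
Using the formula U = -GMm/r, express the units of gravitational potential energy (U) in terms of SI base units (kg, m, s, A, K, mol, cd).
Units of each symbol in U = -GMm/r:
  G (gravitational constant): m³/(kg·s²)
  M (mass): kg
  m (mass): kg
  r (distance): m  → in the denominator, contributes 1/m
  The minus sign does not affect the units.

Multiplying the contributions: [m³/(kg·s²)] · [kg] · [kg] · [1/m]
Adding exponents of each base unit: kg: 1, m: 2, s: -2
SI base units of gravitational potential energy: kg·m²/s²

Answer: kg·m²/s²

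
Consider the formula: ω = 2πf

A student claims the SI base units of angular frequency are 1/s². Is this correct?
Units of each symbol in ω = 2πf:
  f (frequency): 1/s
  The factor 2π is dimensionless.

Multiplying the contributions: [1/s]
Adding exponents of each base unit: s: -1
SI base units of angular frequency: 1/s

The claimed units 1/s² (exponents s: -2) do not match the derived units 1/s (exponents s: -1), so the claim is incorrect.

Answer: No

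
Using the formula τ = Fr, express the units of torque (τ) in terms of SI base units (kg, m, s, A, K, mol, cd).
Units of each symbol in τ = Fr:
  F (force): kg·m/s²
  r (lever arm): m

Multiplying the contributions: [kg·m/s²] · [m]
Adding exponents of each base unit: kg: 1, m: 2, s: -2
SI base units of torque: kg·m²/s²

Answer: kg·m²/s²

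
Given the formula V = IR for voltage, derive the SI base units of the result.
Units of each symbol in V = IR:
  I (current): A
  R (resistance, in ohms): kg·m²/(s³·A²)

Multiplying the contributions: [A] · [kg·m²/(s³·A²)]
Adding exponents of each base unit: kg: 1, m: 2, s: -3, A: -1
SI base units of voltage: kg·m²/(s³·A)

Answer: kg·m²/(s³·A)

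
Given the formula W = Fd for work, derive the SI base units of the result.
Units of each symbol in W = Fd:
  F (force): kg·m/s²
  d (displacement): m

Multiplying the contributions: [kg·m/s²] · [m]
Adding exponents of each base unit: kg: 1, m: 2, s: -2
SI base units of work: kg·m²/s²

Answer: kg·m²/s²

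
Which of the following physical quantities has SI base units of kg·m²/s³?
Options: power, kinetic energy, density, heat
Checking the SI base units of each option:
  power (P = W/t): kg·m²/s³  ✓ matches
  kinetic energy (E = ½mv²): kg·m²/s²  ✗
  density (ρ = m/V): kg/m³  ✗
  heat (Q = mcΔT): kg·m²/s²  ✗

Only power has units kg·m²/s³.

Answer: power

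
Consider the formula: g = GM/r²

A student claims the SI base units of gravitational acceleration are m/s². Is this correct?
Units of each symbol in g = GM/r²:
  G (gravitational constant): m³/(kg·s²)
  M (mass): kg
  r (distance): m  → to the power 2 in the denominator, contributes 1/m²

Multiplying the contributions: [m³/(kg·s²)] · [kg] · [1/m²]
Adding exponents of each base unit: m: 1, s: -2
SI base units of gravitational acceleration: m/s²

The claimed units m/s² match the derived units, so the claim is correct.

Answer: Yes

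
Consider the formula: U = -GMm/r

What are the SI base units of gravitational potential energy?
Units of each symbol in U = -GMm/r:
  G (gravitational constant): m³/(kg·s²)
  M (mass): kg
  m (mass): kg
  r (distance): m  → in the denominator, contributes 1/m
  The minus sign does not affect the units.

Multiplying the contributions: [m³/(kg·s²)] · [kg] · [kg] · [1/m]
Adding exponents of each base unit: kg: 1, m: 2, s: -2
SI base units of gravitational potential energy: kg·m²/s²

Answer: kg·m²/s²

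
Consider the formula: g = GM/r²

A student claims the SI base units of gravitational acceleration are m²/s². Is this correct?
Units of each symbol in g = GM/r²:
  G (gravitational constant): m³/(kg·s²)
  M (mass): kg
  r (distance): m  → to the power 2 in the denominator, contributes 1/m²

Multiplying the contributions: [m³/(kg·s²)] · [kg] · [1/m²]
Adding exponents of each base unit: m: 1, s: -2
SI base units of gravitational acceleration: m/s²

The claimed units m²/s² (exponents m: 2, s: -2) do not match the derived units m/s² (exponents m: 1, s: -2), so the claim is incorrect.

Answer: No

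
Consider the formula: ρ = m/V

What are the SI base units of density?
Units of each symbol in ρ = m/V:
  m (mass): kg
  V (volume): m³  → in the denominator, contributes 1/m³

Multiplying the contributions: [kg] · [1/m³]
Adding exponents of each base unit: kg: 1, m: -3
SI base units of density: kg/m³

Answer: kg/m³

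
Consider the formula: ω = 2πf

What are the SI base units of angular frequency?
Units of each symbol in ω = 2πf:
  f (frequency): 1/s
  The factor 2π is dimensionless.

Multiplying the contributions: [1/s]
Adding exponents of each base unit: s: -1
SI base units of angular frequency: 1/s

Answer: 1/s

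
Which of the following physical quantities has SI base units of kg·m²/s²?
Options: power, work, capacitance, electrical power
Checking the SI base units of each option:
  power (P = W/t): kg·m²/s³  ✗
  work (W = Fd): kg·m²/s²  ✓ matches
  capacitance (C = Q/V): s⁴·A²/(kg·m²)  ✗
  electrical power (P = IV): kg·m²/s³  ✗

Only work has units kg·m²/s².

Answer: work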